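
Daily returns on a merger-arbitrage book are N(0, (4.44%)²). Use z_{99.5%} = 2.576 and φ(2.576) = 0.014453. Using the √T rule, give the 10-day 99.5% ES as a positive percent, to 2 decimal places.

σ_{10d} = 4.44% × √10 = 14.041%.
ES multiplier = φ(z)/(1−α) = 0.014453/0.005 = 2.891.
ES = 14.041% × 2.891 = 40.593%.

40.59%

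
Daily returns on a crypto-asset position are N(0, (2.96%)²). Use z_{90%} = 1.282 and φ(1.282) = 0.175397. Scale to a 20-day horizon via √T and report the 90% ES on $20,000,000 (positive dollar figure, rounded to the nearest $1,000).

$4,644,000

σ_{20d} = 2.96% × √20 = 13.238%.
ES multiplier = φ(z)/(1−α) = 0.175397/0.1 = 1.754.
ES = 13.238% × 1.754 = 23.219%; on $20,000,000: $4,643,800.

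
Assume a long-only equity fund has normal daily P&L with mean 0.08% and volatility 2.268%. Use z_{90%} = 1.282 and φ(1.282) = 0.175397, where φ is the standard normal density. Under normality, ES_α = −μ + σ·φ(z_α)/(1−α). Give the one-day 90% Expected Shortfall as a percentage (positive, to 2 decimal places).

3.90%

Tail multiplier: φ(z)/(1−α) = 0.175397 / 0.1 = 1.754.
ES = −(0.08%) + 2.268% × 1.754 = 3.898%.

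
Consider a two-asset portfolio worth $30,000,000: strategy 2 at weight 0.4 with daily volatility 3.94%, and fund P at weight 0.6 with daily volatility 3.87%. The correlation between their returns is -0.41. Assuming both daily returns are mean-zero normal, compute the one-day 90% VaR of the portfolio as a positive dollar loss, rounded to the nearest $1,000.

$849,000

σ_p² = 0.4²·3.94² + 0.6²·3.87² + 2·-0.41·0.4·0.6·3.94·3.87 = 4.8747 (%²).
σ_p = √4.8747 = 2.208%.
At 90%, z = 1.282.
VaR = 1.282 × 2.208% = 2.831%; on $30,000,000 that is $849,300.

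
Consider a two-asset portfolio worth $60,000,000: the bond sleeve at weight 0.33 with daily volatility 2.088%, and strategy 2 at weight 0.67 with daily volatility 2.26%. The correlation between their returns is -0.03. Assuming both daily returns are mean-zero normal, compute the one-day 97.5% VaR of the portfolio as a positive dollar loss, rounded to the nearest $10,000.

$1,930,000

σ_p² = 0.33²·2.088² + 0.67²·2.26² + 2·-0.03·0.33·0.67·2.088·2.26 = 2.7050 (%²).
σ_p = √2.7050 = 1.645%.
At 97.5%, z = 1.960.
VaR = 1.960 × 1.645% = 3.224%; on $60,000,000 that is $1,934,400.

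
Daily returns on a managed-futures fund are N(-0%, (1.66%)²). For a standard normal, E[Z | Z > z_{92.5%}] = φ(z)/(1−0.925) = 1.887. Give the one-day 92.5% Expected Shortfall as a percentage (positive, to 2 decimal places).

3.13%

ES = 1.66% × 1.887 = 3.132%.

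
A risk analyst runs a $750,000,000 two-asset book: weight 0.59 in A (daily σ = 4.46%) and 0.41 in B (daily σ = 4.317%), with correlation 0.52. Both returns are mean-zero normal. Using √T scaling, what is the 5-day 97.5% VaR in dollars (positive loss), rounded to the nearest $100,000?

$126,900,000

σ_p = √(0.59²·4.46² + 0.41²·4.317² + 2·0.52·0.59·0.41·4.46·4.317) = 3.860%.
σ_{5d} = 3.860% × √5 = 8.631%.
z(97.5%) = 1.960.
VaR = 1.960 × 8.631% = 16.917%; on $750,000,000 that is $126,877,500.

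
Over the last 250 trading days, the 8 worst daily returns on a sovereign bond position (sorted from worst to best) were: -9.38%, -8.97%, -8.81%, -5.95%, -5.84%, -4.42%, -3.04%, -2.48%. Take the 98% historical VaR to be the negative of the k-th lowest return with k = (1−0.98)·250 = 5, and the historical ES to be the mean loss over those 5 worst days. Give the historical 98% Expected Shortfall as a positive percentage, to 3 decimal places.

The 5 worst returns sum to -38.95%.
ES = −(-38.95%) / 5 = 7.79% ≈ 7.790%.

7.790%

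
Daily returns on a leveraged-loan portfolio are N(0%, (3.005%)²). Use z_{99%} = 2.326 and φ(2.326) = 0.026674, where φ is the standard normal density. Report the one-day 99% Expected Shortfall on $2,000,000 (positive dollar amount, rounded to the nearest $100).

$160,300

Tail multiplier: φ(z)/(1−α) = 0.026674 / 0.01 = 2.667.
ES = 3.005% × 2.667 = 8.014%.
On $2,000,000: 0.08014 × $2,000,000 = $160,280.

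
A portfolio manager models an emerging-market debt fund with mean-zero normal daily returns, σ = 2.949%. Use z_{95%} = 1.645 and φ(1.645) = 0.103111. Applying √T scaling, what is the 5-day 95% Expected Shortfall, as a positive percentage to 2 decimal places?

13.60%

σ_{5d} = 2.949% × √5 = 6.594%.
ES multiplier = φ(z)/(1−α) = 0.103111/0.05 = 2.062.
ES = 6.594% × 2.062 = 13.597%.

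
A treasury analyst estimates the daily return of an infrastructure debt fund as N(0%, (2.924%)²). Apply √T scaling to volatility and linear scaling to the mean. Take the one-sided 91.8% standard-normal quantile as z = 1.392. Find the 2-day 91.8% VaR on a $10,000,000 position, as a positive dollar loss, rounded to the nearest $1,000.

σ_{2d} = 2.924% × √2 = 4.135%.
VaR = 1.392 × 4.135% = 5.756%.
On $10,000,000: 0.05756 × $10,000,000 = $575,600.

$576,000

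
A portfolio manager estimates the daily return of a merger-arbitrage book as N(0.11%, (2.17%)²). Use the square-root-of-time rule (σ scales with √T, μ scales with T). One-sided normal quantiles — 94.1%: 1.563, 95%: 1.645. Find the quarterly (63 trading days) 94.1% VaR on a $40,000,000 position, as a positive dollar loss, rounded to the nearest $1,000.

$7,996,000

σ_{63d} = 2.17% × √63 = 17.224%; μ_{63d} = 63 × 0.11% = 6.930%.
VaR = −(6.930%) + 1.563 × 17.224% = 19.991%.
On $40,000,000: 0.19991 × $40,000,000 = $7,996,400.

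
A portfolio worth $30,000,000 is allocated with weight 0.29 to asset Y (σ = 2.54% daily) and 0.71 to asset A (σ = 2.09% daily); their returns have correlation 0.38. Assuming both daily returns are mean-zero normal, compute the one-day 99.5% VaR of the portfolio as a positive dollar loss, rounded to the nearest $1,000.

σ_p² = 0.29²·2.54² + 0.71²·2.09² + 2·0.38·0.29·0.71·2.54·2.09 = 3.5752 (%²).
σ_p = √3.5752 = 1.891%.
At 99.5%, z = 2.576.
VaR = 2.576 × 1.891% = 4.871%; on $30,000,000 that is $1,461,300.

$1,461,000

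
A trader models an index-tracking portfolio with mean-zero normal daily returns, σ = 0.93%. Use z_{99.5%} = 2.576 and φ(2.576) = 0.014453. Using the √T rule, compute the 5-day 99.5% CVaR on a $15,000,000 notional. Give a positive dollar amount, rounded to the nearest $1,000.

$902,000

σ_{5d} = 0.93% × √5 = 2.080%.
ES multiplier = φ(z)/(1−α) = 0.014453/0.005 = 2.891.
ES = 2.080% × 2.891 = 6.013%; on $15,000,000: $901,950.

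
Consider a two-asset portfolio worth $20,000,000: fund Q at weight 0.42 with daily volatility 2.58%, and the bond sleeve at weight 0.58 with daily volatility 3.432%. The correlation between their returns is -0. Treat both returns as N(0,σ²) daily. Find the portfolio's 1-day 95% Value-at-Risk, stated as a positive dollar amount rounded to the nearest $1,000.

$746,000

σ_p² = 0.42²·2.58² + 0.58²·3.432² + 2·-0·0.42·0.58·2.58·3.432 = 5.1365 (%²).
σ_p = √5.1365 = 2.266%.
At 95%, z = 1.645.
VaR = 1.645 × 2.266% = 3.728%; on $20,000,000 that is $745,600.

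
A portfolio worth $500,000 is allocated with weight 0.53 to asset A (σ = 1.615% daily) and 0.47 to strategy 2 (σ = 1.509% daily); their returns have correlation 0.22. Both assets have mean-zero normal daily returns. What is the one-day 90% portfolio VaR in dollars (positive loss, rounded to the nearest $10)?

σ_p² = 0.53²·1.615² + 0.47²·1.509² + 2·0.22·0.53·0.47·1.615·1.509 = 1.5028 (%²).
σ_p = √1.5028 = 1.226%.
At 90%, z = 1.282.
VaR = 1.282 × 1.226% = 1.572%; on $500,000 that is $7,860.

$7,860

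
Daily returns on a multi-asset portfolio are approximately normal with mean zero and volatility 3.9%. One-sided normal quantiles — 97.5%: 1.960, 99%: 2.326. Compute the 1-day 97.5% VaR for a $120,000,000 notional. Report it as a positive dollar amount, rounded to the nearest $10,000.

$9,170,000

VaR = z·σ = 1.960 × 3.9% = 7.644%.
On $120,000,000: 0.07644 × $120,000,000 = $9,172,800.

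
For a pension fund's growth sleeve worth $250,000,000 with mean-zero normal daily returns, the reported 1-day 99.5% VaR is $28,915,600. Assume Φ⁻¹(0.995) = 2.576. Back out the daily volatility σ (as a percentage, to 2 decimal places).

4.49%

VaR as a fraction: $28,915,600 / $250,000,000 = 11.566%.
σ = VaR / z = 11.566% / 2.576 = 4.490%.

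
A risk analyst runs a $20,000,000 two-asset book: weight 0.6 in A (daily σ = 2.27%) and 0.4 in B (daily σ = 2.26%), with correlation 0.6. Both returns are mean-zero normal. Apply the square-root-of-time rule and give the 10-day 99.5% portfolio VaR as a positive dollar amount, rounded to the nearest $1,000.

σ_p = √(0.6²·2.27² + 0.4²·2.26² + 2·0.6·0.6·0.4·2.27·2.26) = 2.037%.
σ_{10d} = 2.037% × √10 = 6.442%.
z(99.5%) = 2.576.
VaR = 2.576 × 6.442% = 16.595%; on $20,000,000 that is $3,319,000.

$3,319,000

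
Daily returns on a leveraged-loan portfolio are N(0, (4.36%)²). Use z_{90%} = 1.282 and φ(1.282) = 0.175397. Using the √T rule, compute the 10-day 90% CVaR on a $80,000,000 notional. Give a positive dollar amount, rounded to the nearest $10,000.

$19,350,000

σ_{10d} = 4.36% × √10 = 13.788%.
ES multiplier = φ(z)/(1−α) = 0.175397/0.1 = 1.754.
ES = 13.788% × 1.754 = 24.184%; on $80,000,000: $19,347,200.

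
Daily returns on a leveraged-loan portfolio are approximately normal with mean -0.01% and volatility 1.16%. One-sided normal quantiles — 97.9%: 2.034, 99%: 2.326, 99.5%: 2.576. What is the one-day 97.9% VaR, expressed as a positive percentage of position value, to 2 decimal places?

2.37%

VaR = −μ + z·σ = −(-0.01%) + 2.034 × 1.16% = 2.369%.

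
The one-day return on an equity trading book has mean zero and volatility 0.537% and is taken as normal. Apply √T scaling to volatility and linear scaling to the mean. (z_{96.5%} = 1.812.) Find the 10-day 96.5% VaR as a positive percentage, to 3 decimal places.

3.077%

σ_{10d} = 0.537% × √10 = 1.698%.
VaR = 1.812 × 1.698% = 3.077%.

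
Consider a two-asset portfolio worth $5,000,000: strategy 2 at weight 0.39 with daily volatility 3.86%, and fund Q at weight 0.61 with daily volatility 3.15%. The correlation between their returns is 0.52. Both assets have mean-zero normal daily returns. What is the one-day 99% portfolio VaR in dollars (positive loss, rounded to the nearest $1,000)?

σ_p² = 0.39²·3.86² + 0.61²·3.15² + 2·0.52·0.39·0.61·3.86·3.15 = 8.9667 (%²).
σ_p = √8.9667 = 2.994%.
At 99%, z = 2.326.
VaR = 2.326 × 2.994% = 6.964%; on $5,000,000 that is $348,200.

$348,000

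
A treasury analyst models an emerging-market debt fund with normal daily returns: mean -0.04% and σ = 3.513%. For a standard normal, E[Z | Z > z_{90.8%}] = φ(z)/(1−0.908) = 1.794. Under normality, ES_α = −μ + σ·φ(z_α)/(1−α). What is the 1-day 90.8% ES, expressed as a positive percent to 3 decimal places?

6.342%

ES = −(-0.04%) + 3.513% × 1.794 = 6.342%.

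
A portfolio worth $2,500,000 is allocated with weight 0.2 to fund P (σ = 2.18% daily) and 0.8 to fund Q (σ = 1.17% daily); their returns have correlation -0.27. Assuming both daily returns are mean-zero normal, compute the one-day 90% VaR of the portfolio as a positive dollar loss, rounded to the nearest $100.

σ_p² = 0.2²·2.18² + 0.8²·1.17² + 2·-0.27·0.2·0.8·2.18·1.17 = 0.8458 (%²).
σ_p = √0.8458 = 0.920%.
At 90%, z = 1.282.
VaR = 1.282 × 0.920% = 1.179%; on $2,500,000 that is $29,475.

$29,500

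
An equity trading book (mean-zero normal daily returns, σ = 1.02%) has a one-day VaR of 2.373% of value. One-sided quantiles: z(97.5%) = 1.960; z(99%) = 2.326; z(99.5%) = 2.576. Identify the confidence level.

Implied z = VaR/σ = 2.373 / 1.02 = 2.326.
This matches z(99%) = 2.326.

99%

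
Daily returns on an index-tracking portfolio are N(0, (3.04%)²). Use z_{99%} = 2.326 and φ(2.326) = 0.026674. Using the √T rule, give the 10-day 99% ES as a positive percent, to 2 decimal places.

σ_{10d} = 3.04% × √10 = 9.613%.
ES multiplier = φ(z)/(1−α) = 0.026674/0.01 = 2.667.
ES = 9.613% × 2.667 = 25.638%.

25.64%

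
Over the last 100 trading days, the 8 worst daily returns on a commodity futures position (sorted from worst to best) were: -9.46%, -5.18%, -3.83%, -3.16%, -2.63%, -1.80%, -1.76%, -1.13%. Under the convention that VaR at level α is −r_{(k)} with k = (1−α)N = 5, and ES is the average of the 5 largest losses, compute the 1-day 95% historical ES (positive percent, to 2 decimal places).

4.85%

The 5 worst returns sum to -24.26%.
ES = −(-24.26%) / 5 = 4.852% ≈ 4.85%.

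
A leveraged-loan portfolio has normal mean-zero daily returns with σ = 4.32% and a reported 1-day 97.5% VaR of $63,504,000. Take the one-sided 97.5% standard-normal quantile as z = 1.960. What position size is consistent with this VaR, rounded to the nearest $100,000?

$750,000,000

VaR as a fraction of value: z·σ = 1.960 × 4.32% = 8.4672%.
Position = $63,504,000 / 0.084672 = $750,000,000.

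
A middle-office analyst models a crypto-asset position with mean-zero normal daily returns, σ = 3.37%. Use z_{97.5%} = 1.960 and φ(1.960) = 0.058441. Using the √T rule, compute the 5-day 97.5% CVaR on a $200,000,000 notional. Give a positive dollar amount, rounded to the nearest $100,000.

σ_{5d} = 3.37% × √5 = 7.536%.
ES multiplier = φ(z)/(1−α) = 0.058441/0.025 = 2.338.
ES = 7.536% × 2.338 = 17.619%; on $200,000,000: $35,238,000.

$35,200,000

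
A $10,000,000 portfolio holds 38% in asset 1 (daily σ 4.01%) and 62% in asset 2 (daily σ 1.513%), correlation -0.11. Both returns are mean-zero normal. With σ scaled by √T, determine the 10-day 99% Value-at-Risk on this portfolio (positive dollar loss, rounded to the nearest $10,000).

$1,250,000

σ_p = √(0.38²·4.01² + 0.62²·1.513² + 2·-0.11·0.38·0.62·4.01·1.513) = 1.699%.
σ_{10d} = 1.699% × √10 = 5.373%.
z(99%) = 2.326.
VaR = 2.326 × 5.373% = 12.498%; on $10,000,000 that is $1,249,800.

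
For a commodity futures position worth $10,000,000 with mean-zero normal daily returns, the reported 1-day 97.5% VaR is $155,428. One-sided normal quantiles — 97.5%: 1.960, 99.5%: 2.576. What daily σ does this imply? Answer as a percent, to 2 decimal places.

0.79%

VaR as a fraction: $155,428 / $10,000,000 = 1.554%.
σ = VaR / z = 1.554% / 1.960 = 0.793%.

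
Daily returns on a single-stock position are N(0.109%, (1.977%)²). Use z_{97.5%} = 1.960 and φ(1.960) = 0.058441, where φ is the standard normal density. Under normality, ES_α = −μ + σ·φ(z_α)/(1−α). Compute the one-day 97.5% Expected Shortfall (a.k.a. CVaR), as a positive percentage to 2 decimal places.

Tail multiplier: φ(z)/(1−α) = 0.058441 / 0.025 = 2.338.
ES = −(0.109%) + 1.977% × 2.338 = 4.513%.

4.51%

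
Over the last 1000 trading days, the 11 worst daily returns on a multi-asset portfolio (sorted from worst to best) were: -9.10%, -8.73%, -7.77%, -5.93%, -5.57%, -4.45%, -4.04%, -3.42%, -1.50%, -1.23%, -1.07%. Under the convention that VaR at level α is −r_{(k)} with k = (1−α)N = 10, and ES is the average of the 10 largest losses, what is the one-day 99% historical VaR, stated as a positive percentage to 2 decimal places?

1.23%

k = 10; the 10th lowest return is -1.23%, so VaR = 1.23%.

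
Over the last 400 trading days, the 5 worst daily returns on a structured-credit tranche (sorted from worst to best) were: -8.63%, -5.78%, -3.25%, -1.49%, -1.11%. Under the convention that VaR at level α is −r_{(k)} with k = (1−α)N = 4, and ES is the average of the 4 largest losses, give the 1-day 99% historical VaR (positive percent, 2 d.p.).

k = 4; the 4th lowest return is -1.49%, so VaR = 1.49%.

1.49%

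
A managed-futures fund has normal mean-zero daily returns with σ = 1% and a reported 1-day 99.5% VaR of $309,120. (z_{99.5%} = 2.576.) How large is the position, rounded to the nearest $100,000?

VaR as a fraction of value: z·σ = 2.576 × 1% = 2.576%.
Position = $309,120 / 0.02576 = $12,000,000.

$12,000,000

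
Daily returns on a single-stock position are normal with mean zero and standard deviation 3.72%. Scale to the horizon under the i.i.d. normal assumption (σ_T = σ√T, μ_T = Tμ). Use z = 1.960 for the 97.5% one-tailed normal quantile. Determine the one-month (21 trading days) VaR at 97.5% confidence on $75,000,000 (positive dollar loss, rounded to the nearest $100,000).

σ_{21d} = 3.72% × √21 = 17.047%.
VaR = 1.960 × 17.047% = 33.412%.
On $75,000,000: 0.33412 × $75,000,000 = $25,059,000.

$25,100,000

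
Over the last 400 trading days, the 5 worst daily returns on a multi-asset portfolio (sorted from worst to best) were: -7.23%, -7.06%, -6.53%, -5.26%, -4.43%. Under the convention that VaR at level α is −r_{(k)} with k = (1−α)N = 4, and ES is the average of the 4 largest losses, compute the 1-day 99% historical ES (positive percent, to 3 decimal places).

The 4 worst returns sum to -26.08%.
ES = −(-26.08%) / 4 = 6.52% ≈ 6.520%.

6.520%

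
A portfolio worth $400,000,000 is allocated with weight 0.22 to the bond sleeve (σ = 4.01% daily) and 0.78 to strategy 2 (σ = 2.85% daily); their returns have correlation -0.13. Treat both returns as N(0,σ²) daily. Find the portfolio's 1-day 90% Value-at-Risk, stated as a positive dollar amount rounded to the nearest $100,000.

$11,700,000

σ_p² = 0.22²·4.01² + 0.78²·2.85² + 2·-0.13·0.22·0.78·4.01·2.85 = 5.2101 (%²).
σ_p = √5.2101 = 2.283%.
At 90%, z = 1.282.
VaR = 1.282 × 2.283% = 2.927%; on $400,000,000 that is $11,708,000.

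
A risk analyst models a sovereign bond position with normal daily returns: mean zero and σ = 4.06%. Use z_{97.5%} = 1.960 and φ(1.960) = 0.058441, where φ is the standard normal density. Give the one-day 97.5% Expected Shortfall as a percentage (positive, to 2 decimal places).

9.49%

Tail multiplier: φ(z)/(1−α) = 0.058441 / 0.025 = 2.338.
ES = 4.06% × 2.338 = 9.492%.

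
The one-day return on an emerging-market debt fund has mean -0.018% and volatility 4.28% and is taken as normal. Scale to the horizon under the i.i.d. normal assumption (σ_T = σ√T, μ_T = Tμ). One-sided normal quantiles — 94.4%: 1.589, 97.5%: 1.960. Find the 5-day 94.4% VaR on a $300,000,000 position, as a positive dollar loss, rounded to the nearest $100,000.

$45,900,000

σ_{5d} = 4.28% × √5 = 9.570%; μ_{5d} = 5 × -0.018% = -0.090%.
VaR = −(-0.090%) + 1.589 × 9.570% = 15.297%.
On $300,000,000: 0.15297 × $300,000,000 = $45,891,000.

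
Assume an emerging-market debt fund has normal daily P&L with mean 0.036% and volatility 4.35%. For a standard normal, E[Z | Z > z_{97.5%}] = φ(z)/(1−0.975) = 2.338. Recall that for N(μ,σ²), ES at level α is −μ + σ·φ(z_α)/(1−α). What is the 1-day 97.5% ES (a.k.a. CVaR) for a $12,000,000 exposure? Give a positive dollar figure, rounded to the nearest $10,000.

$1,220,000

ES = −(0.036%) + 4.35% × 2.338 = 10.134%.
On $12,000,000: 0.10134 × $12,000,000 = $1,216,080.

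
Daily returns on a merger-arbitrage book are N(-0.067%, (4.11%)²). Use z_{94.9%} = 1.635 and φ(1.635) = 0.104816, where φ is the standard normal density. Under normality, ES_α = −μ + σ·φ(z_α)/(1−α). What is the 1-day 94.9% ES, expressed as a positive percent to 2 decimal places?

8.51%

Tail multiplier: φ(z)/(1−α) = 0.104816 / 0.051 = 2.055.
ES = −(-0.067%) + 4.11% × 2.055 = 8.513%.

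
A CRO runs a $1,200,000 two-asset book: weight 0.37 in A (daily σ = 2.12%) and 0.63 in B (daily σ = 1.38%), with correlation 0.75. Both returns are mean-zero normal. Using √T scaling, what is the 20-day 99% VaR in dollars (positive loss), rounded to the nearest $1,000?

σ_p = √(0.37²·2.12² + 0.63²·1.38² + 2·0.75·0.37·0.63·2.12·1.38) = 1.547%.
σ_{20d} = 1.547% × √20 = 6.918%.
z(99%) = 2.326.
VaR = 2.326 × 6.918% = 16.091%; on $1,200,000 that is $193,092.

$193,000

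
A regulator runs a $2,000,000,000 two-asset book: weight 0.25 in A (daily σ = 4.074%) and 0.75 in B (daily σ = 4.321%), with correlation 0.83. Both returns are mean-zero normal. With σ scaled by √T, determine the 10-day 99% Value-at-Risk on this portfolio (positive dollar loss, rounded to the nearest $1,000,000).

$607,000,000

σ_p = √(0.25²·4.074² + 0.75²·4.321² + 2·0.83·0.25·0.75·4.074·4.321) = 4.125%.
σ_{10d} = 4.125% × √10 = 13.044%.
z(99%) = 2.326.
VaR = 2.326 × 13.044% = 30.340%; on $2,000,000,000 that is $606,800,000.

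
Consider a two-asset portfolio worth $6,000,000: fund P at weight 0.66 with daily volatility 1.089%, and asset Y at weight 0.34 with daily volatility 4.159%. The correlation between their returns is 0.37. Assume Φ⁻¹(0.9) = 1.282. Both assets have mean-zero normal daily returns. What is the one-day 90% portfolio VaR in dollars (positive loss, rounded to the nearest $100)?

σ_p² = 0.66²·1.089² + 0.34²·4.159² + 2·0.37·0.66·0.34·1.089·4.159 = 3.2682 (%²).
σ_p = √3.2682 = 1.808%.
VaR = 1.282 × 1.808% = 2.318%; on $6,000,000 that is $139,080.

$139,100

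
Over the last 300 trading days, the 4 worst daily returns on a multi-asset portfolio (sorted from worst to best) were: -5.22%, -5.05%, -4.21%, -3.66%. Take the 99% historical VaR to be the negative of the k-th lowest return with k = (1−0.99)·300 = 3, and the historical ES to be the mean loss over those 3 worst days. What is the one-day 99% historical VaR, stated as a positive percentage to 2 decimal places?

4.21%

k = 3; the 3rd lowest return is -4.21%, so VaR = 4.21%.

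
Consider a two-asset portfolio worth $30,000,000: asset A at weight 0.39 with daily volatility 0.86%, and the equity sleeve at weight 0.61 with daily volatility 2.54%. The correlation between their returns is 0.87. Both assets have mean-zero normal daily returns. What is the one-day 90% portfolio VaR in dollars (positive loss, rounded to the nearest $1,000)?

$711,000

σ_p² = 0.39²·0.86² + 0.61²·2.54² + 2·0.87·0.39·0.61·0.86·2.54 = 3.4174 (%²).
σ_p = √3.4174 = 1.849%.
At 90%, z = 1.282.
VaR = 1.282 × 1.849% = 2.370%; on $30,000,000 that is $711,000.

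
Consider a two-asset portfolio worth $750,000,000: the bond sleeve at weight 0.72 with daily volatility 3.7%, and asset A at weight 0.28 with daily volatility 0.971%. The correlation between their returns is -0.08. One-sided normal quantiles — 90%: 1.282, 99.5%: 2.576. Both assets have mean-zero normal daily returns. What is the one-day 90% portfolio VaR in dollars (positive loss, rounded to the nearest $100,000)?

σ_p² = 0.72²·3.7² + 0.28²·0.971² + 2·-0.08·0.72·0.28·3.7·0.971 = 7.0549 (%²).
σ_p = √7.0549 = 2.656%.
VaR = 1.282 × 2.656% = 3.405%; on $750,000,000 that is $25,537,500.

$25,500,000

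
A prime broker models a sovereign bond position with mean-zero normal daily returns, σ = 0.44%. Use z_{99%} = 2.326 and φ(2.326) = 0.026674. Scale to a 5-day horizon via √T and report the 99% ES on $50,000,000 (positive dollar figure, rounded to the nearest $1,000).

$1,312,000

σ_{5d} = 0.44% × √5 = 0.984%.
ES multiplier = φ(z)/(1−α) = 0.026674/0.01 = 2.667.
ES = 0.984% × 2.667 = 2.624%; on $50,000,000: $1,312,000.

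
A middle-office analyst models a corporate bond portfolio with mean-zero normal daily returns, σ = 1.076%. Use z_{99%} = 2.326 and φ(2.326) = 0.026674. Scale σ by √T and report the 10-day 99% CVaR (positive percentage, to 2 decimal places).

σ_{10d} = 1.076% × √10 = 3.403%.
ES multiplier = φ(z)/(1−α) = 0.026674/0.01 = 2.667.
ES = 3.403% × 2.667 = 9.076%.

9.08%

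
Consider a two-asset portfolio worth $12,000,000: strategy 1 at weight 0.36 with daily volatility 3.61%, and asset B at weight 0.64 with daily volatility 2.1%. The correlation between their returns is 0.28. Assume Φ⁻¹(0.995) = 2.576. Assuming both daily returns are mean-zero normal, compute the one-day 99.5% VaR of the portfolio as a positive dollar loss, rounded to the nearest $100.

σ_p² = 0.36²·3.61² + 0.64²·2.1² + 2·0.28·0.36·0.64·3.61·2.1 = 4.4734 (%²).
σ_p = √4.4734 = 2.115%.
VaR = 2.576 × 2.115% = 5.448%; on $12,000,000 that is $653,760.

$653,800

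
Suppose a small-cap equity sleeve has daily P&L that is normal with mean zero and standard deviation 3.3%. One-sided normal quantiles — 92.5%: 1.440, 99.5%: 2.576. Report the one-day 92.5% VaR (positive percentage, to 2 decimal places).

4.75%

VaR = z·σ = 1.440 × 3.3% = 4.752%.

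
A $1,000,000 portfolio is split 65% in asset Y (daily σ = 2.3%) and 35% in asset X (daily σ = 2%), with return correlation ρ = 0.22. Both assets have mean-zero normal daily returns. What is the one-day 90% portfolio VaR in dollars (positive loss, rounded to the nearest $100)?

$22,900

σ_p² = 0.65²·2.3² + 0.35²·2² + 2·0.22·0.65·0.35·2.3·2 = 3.1855 (%²).
σ_p = √3.1855 = 1.785%.
At 90%, z = 1.282.
VaR = 1.282 × 1.785% = 2.288%; on $1,000,000 that is $22,880.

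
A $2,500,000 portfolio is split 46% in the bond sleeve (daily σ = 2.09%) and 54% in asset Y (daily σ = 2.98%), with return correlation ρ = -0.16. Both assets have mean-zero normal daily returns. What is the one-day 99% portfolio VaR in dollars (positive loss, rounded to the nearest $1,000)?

σ_p² = 0.46²·2.09² + 0.54²·2.98² + 2·-0.16·0.46·0.54·2.09·2.98 = 3.0187 (%²).
σ_p = √3.0187 = 1.737%.
At 99%, z = 2.326.
VaR = 2.326 × 1.737% = 4.040%; on $2,500,000 that is $101,000.

$101,000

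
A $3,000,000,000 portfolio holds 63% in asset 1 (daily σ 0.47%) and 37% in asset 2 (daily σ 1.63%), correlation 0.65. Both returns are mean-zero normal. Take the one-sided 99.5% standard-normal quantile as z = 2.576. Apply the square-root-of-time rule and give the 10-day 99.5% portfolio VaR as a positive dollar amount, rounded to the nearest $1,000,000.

σ_p = √(0.63²·0.47² + 0.37²·1.63² + 2·0.65·0.63·0.37·0.47·1.63) = 0.827%.
σ_{10d} = 0.827% × √10 = 2.615%.
VaR = 2.576 × 2.615% = 6.736%; on $3,000,000,000 that is $202,080,000.

$202,000,000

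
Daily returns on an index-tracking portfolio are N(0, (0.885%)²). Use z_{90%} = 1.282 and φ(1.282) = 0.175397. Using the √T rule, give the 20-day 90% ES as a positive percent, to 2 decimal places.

σ_{20d} = 0.885% × √20 = 3.958%.
ES multiplier = φ(z)/(1−α) = 0.175397/0.1 = 1.754.
ES = 3.958% × 1.754 = 6.942%.

6.94%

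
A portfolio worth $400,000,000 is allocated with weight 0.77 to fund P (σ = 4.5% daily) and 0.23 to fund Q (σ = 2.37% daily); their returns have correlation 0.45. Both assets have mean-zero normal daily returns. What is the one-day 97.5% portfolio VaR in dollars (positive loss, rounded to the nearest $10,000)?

σ_p² = 0.77²·4.5² + 0.23²·2.37² + 2·0.45·0.77·0.23·4.5·2.37 = 14.0033 (%²).
σ_p = √14.0033 = 3.742%.
At 97.5%, z = 1.960.
VaR = 1.960 × 3.742% = 7.334%; on $400,000,000 that is $29,336,000.

$29,340,000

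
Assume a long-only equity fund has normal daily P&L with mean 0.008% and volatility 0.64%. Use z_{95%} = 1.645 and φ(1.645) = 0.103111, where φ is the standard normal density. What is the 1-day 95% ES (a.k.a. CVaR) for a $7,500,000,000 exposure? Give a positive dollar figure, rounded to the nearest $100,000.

Tail multiplier: φ(z)/(1−α) = 0.103111 / 0.05 = 2.062.
ES = −(0.008%) + 0.64% × 2.062 = 1.312%.
On $7,500,000,000: 0.01312 × $7,500,000,000 = $98,400,000.

$98,400,000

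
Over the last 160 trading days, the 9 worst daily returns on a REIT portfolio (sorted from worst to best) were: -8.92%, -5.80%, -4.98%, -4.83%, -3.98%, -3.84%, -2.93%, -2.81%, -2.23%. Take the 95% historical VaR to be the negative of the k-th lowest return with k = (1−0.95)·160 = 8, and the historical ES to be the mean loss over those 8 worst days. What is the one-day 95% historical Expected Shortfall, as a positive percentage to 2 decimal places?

4.76%

The 8 worst returns sum to -38.09%.
ES = −(-38.09%) / 8 = 4.76125% ≈ 4.76%.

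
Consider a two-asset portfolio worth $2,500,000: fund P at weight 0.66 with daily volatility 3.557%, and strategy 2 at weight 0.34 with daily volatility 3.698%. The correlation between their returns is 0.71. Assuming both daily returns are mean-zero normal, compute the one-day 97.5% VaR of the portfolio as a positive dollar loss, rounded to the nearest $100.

σ_p² = 0.66²·3.557² + 0.34²·3.698² + 2·0.71·0.66·0.34·3.557·3.698 = 11.2836 (%²).
σ_p = √11.2836 = 3.359%.
At 97.5%, z = 1.960.
VaR = 1.960 × 3.359% = 6.584%; on $2,500,000 that is $164,600.

$164,600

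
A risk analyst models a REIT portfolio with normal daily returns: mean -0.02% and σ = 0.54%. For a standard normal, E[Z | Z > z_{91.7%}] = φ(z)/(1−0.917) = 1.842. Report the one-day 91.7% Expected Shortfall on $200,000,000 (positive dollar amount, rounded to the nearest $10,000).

$2,030,000

ES = −(-0.02%) + 0.54% × 1.842 = 1.015%.
On $200,000,000: 0.01015 × $200,000,000 = $2,030,000.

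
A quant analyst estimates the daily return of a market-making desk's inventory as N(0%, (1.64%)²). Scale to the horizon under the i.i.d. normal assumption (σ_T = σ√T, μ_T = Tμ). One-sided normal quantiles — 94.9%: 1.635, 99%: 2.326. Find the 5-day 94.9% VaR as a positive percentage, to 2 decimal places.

σ_{5d} = 1.64% × √5 = 3.667%.
VaR = 1.635 × 3.667% = 5.996%.

6.00%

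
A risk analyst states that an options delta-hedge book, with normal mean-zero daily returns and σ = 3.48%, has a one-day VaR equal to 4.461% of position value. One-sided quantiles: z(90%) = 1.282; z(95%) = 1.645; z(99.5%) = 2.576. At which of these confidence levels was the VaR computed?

Implied z = VaR/σ = 4.461 / 3.48 = 1.282.
This matches z(90%) = 1.282.

90%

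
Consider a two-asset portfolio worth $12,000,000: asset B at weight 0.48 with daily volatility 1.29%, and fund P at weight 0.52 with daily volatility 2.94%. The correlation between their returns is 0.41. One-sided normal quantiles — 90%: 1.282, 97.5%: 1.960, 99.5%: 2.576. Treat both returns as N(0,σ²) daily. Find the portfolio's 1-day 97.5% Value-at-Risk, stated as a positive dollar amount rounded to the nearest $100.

σ_p² = 0.48²·1.29² + 0.52²·2.94² + 2·0.41·0.48·0.52·1.29·2.94 = 3.4969 (%²).
σ_p = √3.4969 = 1.870%.
VaR = 1.960 × 1.870% = 3.665%; on $12,000,000 that is $439,800.

$439,800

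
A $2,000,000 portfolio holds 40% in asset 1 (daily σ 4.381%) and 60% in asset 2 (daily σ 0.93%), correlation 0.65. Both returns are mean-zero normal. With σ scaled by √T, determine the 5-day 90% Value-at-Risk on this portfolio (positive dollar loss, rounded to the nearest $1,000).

$124,000

σ_p = √(0.4²·4.381² + 0.6²·0.93² + 2·0.65·0.4·0.6·4.381·0.93) = 2.157%.
σ_{5d} = 2.157% × √5 = 4.823%.
z(90%) = 1.282.
VaR = 1.282 × 4.823% = 6.183%; on $2,000,000 that is $123,660.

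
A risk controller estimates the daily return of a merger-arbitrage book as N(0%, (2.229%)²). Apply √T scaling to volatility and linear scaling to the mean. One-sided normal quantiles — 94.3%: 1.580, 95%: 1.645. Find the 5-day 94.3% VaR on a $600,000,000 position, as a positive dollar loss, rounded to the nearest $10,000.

σ_{5d} = 2.229% × √5 = 4.984%.
VaR = 1.580 × 4.984% = 7.875%.
On $600,000,000: 0.07875 × $600,000,000 = $47,250,000.

$47,250,000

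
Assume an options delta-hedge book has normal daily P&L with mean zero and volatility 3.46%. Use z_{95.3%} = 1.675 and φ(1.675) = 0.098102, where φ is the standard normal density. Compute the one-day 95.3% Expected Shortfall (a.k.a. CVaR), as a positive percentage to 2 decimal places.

Tail multiplier: φ(z)/(1−α) = 0.098102 / 0.047 = 2.087.
ES = 3.46% × 2.087 = 7.221%.

7.22%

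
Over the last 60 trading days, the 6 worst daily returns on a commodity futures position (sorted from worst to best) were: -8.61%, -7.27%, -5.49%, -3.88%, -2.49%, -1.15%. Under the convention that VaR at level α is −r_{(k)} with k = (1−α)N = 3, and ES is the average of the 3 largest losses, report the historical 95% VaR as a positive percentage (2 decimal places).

5.49%

k = 3; the 3rd lowest return is -5.49%, so VaR = 5.49%.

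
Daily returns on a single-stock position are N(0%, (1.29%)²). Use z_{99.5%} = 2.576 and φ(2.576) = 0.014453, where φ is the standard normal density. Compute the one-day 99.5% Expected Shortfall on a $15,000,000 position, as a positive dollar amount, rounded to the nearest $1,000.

Tail multiplier: φ(z)/(1−α) = 0.014453 / 0.005 = 2.891.
ES = 1.29% × 2.891 = 3.729%.
On $15,000,000: 0.03729 × $15,000,000 = $559,350.

$559,000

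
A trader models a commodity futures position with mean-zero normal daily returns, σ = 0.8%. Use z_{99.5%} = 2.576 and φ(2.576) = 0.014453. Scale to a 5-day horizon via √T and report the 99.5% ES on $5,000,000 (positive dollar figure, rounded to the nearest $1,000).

σ_{5d} = 0.8% × √5 = 1.789%.
ES multiplier = φ(z)/(1−α) = 0.014453/0.005 = 2.891.
ES = 1.789% × 2.891 = 5.172%; on $5,000,000: $258,600.

$259,000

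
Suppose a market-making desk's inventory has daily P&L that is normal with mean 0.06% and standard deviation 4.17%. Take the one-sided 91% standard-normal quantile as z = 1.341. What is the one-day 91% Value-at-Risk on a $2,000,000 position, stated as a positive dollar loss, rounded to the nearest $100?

VaR = −μ + z·σ = −(0.06%) + 1.341 × 4.17% = 5.532%.
On $2,000,000: 0.05532 × $2,000,000 = $110,640.

$110,600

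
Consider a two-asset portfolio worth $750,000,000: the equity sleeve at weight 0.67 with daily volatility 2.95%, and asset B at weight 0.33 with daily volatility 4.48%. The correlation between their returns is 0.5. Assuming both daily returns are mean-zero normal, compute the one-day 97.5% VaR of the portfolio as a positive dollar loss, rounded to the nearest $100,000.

σ_p² = 0.67²·2.95² + 0.33²·4.48² + 2·0.5·0.67·0.33·2.95·4.48 = 9.0143 (%²).
σ_p = √9.0143 = 3.002%.
At 97.5%, z = 1.960.
VaR = 1.960 × 3.002% = 5.884%; on $750,000,000 that is $44,130,000.

$44,100,000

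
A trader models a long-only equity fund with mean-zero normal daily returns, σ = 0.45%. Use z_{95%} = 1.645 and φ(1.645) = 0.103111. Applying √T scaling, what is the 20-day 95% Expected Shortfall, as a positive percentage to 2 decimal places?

4.15%

σ_{20d} = 0.45% × √20 = 2.012%.
ES multiplier = φ(z)/(1−α) = 0.103111/0.05 = 2.062.
ES = 2.012% × 2.062 = 4.149%.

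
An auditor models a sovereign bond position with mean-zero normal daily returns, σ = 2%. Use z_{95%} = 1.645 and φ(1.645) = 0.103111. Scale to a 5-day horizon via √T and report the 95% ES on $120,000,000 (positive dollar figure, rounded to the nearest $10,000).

$11,070,000

σ_{5d} = 2% × √5 = 4.472%.
ES multiplier = φ(z)/(1−α) = 0.103111/0.05 = 2.062.
ES = 4.472% × 2.062 = 9.221%; on $120,000,000: $11,065,200.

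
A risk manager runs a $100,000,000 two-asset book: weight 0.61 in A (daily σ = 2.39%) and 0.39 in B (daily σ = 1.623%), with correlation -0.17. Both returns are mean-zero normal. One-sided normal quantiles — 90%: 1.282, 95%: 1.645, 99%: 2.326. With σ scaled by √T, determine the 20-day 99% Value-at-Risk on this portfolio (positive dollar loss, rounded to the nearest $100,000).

$15,500,000

σ_p = √(0.61²·2.39² + 0.39²·1.623² + 2·-0.17·0.61·0.39·2.39·1.623) = 1.487%.
σ_{20d} = 1.487% × √20 = 6.650%.
VaR = 2.326 × 6.650% = 15.468%; on $100,000,000 that is $15,468,000.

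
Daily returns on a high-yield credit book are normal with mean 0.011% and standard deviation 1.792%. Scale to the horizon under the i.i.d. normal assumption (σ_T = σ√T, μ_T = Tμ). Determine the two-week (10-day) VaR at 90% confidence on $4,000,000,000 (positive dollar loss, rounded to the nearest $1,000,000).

$286,000,000

At 90%, z = 1.282.
σ_{10d} = 1.792% × √10 = 5.667%; μ_{10d} = 10 × 0.011% = 0.110%.
VaR = −(0.110%) + 1.282 × 5.667% = 7.155%.
On $4,000,000,000: 0.07155 × $4,000,000,000 = $286,200,000.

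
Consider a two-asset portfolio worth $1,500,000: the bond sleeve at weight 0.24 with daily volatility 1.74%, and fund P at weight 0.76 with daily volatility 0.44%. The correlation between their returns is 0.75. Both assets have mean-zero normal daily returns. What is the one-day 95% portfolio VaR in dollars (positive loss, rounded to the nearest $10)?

$17,370

σ_p² = 0.24²·1.74² + 0.76²·0.44² + 2·0.75·0.24·0.76·1.74·0.44 = 0.4957 (%²).
σ_p = √0.4957 = 0.704%.
At 95%, z = 1.645.
VaR = 1.645 × 0.704% = 1.158%; on $1,500,000 that is $17,370.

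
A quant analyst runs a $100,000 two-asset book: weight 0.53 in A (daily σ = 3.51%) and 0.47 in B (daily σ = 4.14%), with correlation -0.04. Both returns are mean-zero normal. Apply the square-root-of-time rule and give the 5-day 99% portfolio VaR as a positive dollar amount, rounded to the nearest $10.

$13,720

σ_p = √(0.53²·3.51² + 0.47²·4.14² + 2·-0.04·0.53·0.47·3.51·4.14) = 2.638%.
σ_{5d} = 2.638% × √5 = 5.899%.
z(99%) = 2.326.
VaR = 2.326 × 5.899% = 13.721%; on $100,000 that is $13,721.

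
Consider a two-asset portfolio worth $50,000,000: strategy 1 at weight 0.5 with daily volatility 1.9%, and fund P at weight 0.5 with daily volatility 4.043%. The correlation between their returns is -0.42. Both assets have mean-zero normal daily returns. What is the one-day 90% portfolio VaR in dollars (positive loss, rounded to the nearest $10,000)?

σ_p² = 0.5²·1.9² + 0.5²·4.043² + 2·-0.42·0.5·0.5·1.9·4.043 = 3.3758 (%²).
σ_p = √3.3758 = 1.837%.
At 90%, z = 1.282.
VaR = 1.282 × 1.837% = 2.355%; on $50,000,000 that is $1,177,500.

$1,180,000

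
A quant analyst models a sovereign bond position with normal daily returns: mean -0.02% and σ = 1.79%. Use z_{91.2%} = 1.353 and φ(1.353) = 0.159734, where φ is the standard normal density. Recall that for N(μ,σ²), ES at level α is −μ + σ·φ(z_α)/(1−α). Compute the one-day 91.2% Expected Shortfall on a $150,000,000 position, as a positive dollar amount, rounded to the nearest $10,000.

Tail multiplier: φ(z)/(1−α) = 0.159734 / 0.088 = 1.815.
ES = −(-0.02%) + 1.79% × 1.815 = 3.269%.
On $150,000,000: 0.03269 × $150,000,000 = $4,903,500.

$4,900,000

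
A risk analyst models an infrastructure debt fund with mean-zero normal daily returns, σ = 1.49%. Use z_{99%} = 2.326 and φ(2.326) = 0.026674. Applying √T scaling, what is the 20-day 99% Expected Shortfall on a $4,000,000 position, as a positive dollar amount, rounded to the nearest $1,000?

σ_{20d} = 1.49% × √20 = 6.663%.
ES multiplier = φ(z)/(1−α) = 0.026674/0.01 = 2.667.
ES = 6.663% × 2.667 = 17.770%; on $4,000,000: $710,800.

$711,000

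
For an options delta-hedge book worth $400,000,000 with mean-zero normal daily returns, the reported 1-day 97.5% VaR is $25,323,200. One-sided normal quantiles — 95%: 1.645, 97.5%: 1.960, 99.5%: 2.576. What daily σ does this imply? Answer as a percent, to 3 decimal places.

VaR as a fraction: $25,323,200 / $400,000,000 = 6.331%.
σ = VaR / z = 6.331% / 1.960 = 3.230%.

3.230%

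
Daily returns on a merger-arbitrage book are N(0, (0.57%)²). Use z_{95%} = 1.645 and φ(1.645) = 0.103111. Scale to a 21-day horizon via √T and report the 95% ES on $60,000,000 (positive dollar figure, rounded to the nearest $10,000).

σ_{21d} = 0.57% × √21 = 2.612%.
ES multiplier = φ(z)/(1−α) = 0.103111/0.05 = 2.062.
ES = 2.612% × 2.062 = 5.386%; on $60,000,000: $3,231,600.

$3,230,000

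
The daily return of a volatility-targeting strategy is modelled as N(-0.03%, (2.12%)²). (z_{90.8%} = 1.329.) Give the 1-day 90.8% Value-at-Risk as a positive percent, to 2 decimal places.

2.85%

VaR = −μ + z·σ = −(-0.03%) + 1.329 × 2.12% = 2.847%.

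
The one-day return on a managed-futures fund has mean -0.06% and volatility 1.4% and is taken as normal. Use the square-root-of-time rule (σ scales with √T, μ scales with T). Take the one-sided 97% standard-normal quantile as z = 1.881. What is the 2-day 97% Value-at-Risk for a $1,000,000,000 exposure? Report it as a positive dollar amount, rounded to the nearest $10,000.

$38,440,000

σ_{2d} = 1.4% × √2 = 1.980%; μ_{2d} = 2 × -0.06% = -0.120%.
VaR = −(-0.120%) + 1.881 × 1.980% = 3.844%.
On $1,000,000,000: 0.03844 × $1,000,000,000 = $38,440,000.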